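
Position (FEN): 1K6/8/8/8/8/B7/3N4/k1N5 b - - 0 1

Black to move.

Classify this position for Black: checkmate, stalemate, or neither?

Black to move; black king on a1.
In check: no.
King squares — b1: attacked by Nd2; a2: attacked by Nc1; b2: attacked by Ba3.
Legal moves for Black: none.
Not in check and no legal moves → stalemate.

stalemate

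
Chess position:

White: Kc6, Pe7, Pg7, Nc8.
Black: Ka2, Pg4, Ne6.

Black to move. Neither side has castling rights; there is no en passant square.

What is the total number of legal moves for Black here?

Black to move; king on a2.
In check: no.
Legal moves: Nf8, Nd8+, Nxg7, Nc7, Ng5, Nc5, Nf4, Nd4+, Kb3, Ka3, Kb2, Kb1, Ka1, g3.
Count: 14.

14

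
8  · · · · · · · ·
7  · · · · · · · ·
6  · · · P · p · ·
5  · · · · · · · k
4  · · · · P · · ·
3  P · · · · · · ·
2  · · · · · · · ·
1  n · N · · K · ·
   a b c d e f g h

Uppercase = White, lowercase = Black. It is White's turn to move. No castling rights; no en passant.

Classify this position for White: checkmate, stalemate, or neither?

White to move; white king on f1.
In check: no.
Legal moves for White: Kg2, Kf2, Ke2, Kg1, Ke1, Nd3, Nb3, Ne2, Na2, d7, e5, a4.
White has 12 legal moves and is not in check → neither.

neither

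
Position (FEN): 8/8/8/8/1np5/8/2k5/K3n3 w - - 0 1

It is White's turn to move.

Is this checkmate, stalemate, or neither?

stalemate

White to move; white king on a1.
In check: no.
King squares — b1: attacked by Kc2; a2: attacked by Nb4; b2: attacked by Kc2.
Legal moves for White: none.
Not in check and no legal moves → stalemate.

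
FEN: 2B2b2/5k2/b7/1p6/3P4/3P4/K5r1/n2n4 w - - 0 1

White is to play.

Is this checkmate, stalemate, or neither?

neither

White to move; white king on a2.
In check: yes, from the black rook on g2.
King squares — a1: available; b1: available; b2: attacked by Nd1; a3: attacked by Bf8; b3: attacked by Na1.
Legal moves for White: Kb1, Kxa1.
White is in check but has 2 legal moves → neither.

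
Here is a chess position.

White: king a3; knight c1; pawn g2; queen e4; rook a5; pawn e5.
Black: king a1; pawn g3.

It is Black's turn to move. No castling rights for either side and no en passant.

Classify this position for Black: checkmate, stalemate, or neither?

Black to move; black king on a1.
In check: no.
King squares — b1: attacked by Qe4; a2: attacked by Nc1; b2: attacked by Ka3.
Legal moves for Black: none.
Not in check and no legal moves → stalemate.

stalemate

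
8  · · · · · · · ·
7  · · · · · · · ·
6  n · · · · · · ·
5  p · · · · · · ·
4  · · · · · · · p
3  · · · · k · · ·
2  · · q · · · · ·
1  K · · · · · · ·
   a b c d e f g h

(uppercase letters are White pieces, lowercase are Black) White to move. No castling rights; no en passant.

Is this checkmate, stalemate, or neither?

White to move; white king on a1.
In check: no.
King squares — b1: attacked by Qc2; a2: attacked by Qc2; b2: attacked by Qc2.
Legal moves for White: none.
Not in check and no legal moves → stalemate.

stalemate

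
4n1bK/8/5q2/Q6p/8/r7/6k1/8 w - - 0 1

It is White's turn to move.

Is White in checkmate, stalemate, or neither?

neither

White to move; white king on h8.
In check: yes, from the black queen on f6.
Legal moves for White: Kxg8.
White is in check but has 1 legal move → neither.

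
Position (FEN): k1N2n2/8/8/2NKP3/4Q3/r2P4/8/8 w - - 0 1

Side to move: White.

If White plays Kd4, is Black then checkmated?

After Kd4: black king on a8; in check: yes, from the white queen on e4.
Black has 1 legal reply: Kb8.
In check but a legal move exists → not checkmate.

no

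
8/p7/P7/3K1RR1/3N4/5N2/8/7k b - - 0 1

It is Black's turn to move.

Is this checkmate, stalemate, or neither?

Black to move; black king on h1.
In check: no.
King squares — g1: attacked by Nf3; g2: attacked by Rg5; h2: attacked by Nf3.
Legal moves for Black: none.
Not in check and no legal moves → stalemate.

stalemate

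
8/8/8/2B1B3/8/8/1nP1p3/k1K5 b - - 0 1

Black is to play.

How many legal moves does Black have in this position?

5

Black to move; king on a1.
In check: no.
Legal moves: Ka2, e1=Q#, e1=R+, e1=B, e1=N.
Count: 5.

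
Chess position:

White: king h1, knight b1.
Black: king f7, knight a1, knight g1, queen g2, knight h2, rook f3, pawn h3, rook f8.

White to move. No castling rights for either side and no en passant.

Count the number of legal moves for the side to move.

White to move; king on h1.
In check: yes, from the black queen on g2.
Legal moves: none.
Count: 0.

0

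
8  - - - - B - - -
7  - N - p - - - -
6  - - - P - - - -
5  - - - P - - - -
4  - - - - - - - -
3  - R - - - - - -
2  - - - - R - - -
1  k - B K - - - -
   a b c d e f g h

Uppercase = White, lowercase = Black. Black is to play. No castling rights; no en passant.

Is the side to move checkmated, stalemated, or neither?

Black to move; black king on a1.
In check: no.
King squares — b1: attacked by Rb3; a2: attacked by Re2; b2: attacked by Bc1.
Legal moves for Black: none.
Not in check and no legal moves → stalemate.

stalemate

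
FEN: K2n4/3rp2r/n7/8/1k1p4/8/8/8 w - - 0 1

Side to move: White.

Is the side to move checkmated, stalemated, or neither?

White to move; white king on a8.
In check: no.
King squares — a7: attacked by Rd7; b7: attacked by Rd7; b8: attacked by Na6.
Legal moves for White: none.
Not in check and no legal moves → stalemate.

stalemate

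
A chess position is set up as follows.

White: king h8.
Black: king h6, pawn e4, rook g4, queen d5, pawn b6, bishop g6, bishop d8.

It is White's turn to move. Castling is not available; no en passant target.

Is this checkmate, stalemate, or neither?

White to move; white king on h8.
In check: no.
King squares — g7: attacked by Kh6; h7: attacked by Bg6; g8: attacked by Qd5.
Legal moves for White: none.
Not in check and no legal moves → stalemate.

stalemate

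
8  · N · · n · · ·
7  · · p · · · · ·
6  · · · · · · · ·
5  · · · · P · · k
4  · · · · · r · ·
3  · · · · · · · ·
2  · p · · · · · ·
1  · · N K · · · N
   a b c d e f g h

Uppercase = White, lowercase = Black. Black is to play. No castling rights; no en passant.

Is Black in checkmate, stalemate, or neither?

Black to move; black king on h5.
In check: no.
Legal moves for Black include: Ng7, Nf6, Nd6, Kh6, Kg6, Kg5, Kh4, Kg4, Rf8, Rf7, Rf6, Rf5, Rh4, Rg4, Re4, Rd4+, Rc4, Rb4, ... (list truncated; more exist).
Black has legal moves and is not in check → neither.

neither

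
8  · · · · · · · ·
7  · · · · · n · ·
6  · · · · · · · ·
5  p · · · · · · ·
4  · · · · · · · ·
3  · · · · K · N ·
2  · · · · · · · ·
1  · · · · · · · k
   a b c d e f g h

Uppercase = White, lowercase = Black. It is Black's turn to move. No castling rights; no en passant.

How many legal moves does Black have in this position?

3

Black to move; king on h1.
In check: yes, from the white knight on g3.
Legal moves: Kh2, Kg2, Kg1.
Count: 3.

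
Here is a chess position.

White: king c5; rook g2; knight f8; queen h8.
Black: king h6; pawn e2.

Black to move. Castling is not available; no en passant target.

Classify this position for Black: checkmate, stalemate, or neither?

Black to move; black king on h6.
In check: yes, from the white queen on h8.
King squares — g5: attacked by Rg2; h5: attacked by Qh8; g6: attacked by Rg2; g7: attacked by Rg2; h7: attacked by Nf8.
Legal moves for Black: none.
In check with no legal moves → checkmate.

checkmate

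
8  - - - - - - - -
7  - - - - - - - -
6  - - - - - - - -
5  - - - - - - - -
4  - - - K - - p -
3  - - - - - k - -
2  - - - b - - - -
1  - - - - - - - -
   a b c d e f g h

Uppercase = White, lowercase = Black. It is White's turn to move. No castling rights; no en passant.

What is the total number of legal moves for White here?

White to move; king on d4.
In check: no.
Legal moves: Ke5, Kd5, Kc5, Kc4, Kd3.
Count: 5.

5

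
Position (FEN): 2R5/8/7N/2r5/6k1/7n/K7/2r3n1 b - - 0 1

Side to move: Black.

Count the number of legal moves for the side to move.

6

Black to move; king on g4.
In check: yes, from the white knight on h6.
Legal moves: Kh5, Kg5, Kh4, Kf4, Kg3, Kf3.
Count: 6.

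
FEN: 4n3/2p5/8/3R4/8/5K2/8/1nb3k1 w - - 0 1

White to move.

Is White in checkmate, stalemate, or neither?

White to move; white king on f3.
In check: no.
Legal moves for White: Rd8, Rd7, Rd6, Rh5, Rg5+, Rf5, Re5, Rc5, Rb5, Ra5, Rd4, Rd3, Rd2, Rd1+, Kg4, Ke4, Kg3, Ke2.
White has 18 legal moves and is not in check → neither.

neither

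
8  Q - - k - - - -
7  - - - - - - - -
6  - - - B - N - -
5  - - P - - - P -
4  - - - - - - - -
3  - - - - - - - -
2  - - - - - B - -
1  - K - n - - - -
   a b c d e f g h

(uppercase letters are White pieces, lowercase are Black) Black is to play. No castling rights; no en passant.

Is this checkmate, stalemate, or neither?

Black to move; black king on d8.
In check: yes, from the white queen on a8.
King squares — c7: attacked by Bd6; d7: attacked by Nf6; e7: attacked by Bd6; c8: attacked by Qa8; e8: attacked by Nf6.
Legal moves for Black: none.
In check with no legal moves → checkmate.

checkmate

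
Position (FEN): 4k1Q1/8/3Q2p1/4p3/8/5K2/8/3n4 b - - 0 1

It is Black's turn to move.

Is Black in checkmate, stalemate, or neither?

Black to move; black king on e8.
In check: yes, from the white queen on g8.
King squares — d7: attacked by Qd6; e7: attacked by Qd6; f7: attacked by Qg8; d8: attacked by Qd6; f8: attacked by Qd6.
Legal moves for Black: none.
In check with no legal moves → checkmate.

checkmate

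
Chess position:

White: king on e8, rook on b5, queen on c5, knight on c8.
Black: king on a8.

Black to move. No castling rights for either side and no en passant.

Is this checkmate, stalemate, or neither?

stalemate

Black to move; black king on a8.
In check: no.
King squares — a7: attacked by Qc5; b7: attacked by Rb5; b8: attacked by Rb5.
Legal moves for Black: none.
Not in check and no legal moves → stalemate.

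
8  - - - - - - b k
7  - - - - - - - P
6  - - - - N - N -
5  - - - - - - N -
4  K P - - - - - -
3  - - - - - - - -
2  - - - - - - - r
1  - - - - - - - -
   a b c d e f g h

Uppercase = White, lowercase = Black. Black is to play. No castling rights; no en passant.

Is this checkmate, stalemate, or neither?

checkmate

Black to move; black king on h8.
In check: yes, from the white knight on g6.
King squares — g7: attacked by Ne6; h7: attacked by Ng5; g8: own bishop.
Legal moves for Black: none.
In check with no legal moves → checkmate.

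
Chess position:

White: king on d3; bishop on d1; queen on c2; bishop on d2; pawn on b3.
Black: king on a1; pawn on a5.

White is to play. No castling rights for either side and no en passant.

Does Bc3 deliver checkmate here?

yes

After Bc3: black king on a1; in check: yes, from the white bishop on c3.
King squares — b1: attacked by Qc2; a2: attacked by Qc2; b2: attacked by Qc2.
Black has no legal moves → checkmate.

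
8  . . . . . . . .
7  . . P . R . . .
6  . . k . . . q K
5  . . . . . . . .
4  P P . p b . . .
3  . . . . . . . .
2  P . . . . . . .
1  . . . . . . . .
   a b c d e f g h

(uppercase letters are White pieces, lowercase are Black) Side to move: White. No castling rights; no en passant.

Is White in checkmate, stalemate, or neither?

White to move; white king on h6.
In check: yes, from the black queen on g6.
King squares — g5: attacked by Qg6; h5: attacked by Qg6; g6: attacked by Be4; g7: attacked by Qg6; h7: attacked by Qg6.
Legal moves for White: none.
In check with no legal moves → checkmate.

checkmate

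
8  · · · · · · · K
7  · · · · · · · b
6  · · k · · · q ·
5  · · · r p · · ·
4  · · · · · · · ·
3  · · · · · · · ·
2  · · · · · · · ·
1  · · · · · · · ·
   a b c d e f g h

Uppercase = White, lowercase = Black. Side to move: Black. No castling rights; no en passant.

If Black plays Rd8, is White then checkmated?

yes

After Rd8: white king on h8; in check: yes, from the black rook on d8.
King squares — g7: attacked by Qg6; h7: attacked by Qg6; g8: attacked by Qg6.
White has no legal moves → checkmate.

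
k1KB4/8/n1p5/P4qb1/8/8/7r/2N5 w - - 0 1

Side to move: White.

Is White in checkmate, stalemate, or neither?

checkmate

White to move; white king on c8.
In check: yes, from the black queen on f5.
King squares — b7: attacked by Ka8; c7: attacked by Na6; d7: attacked by Qf5; b8: attacked by Na6; d8: own bishop.
Legal moves for White: none.
In check with no legal moves → checkmate.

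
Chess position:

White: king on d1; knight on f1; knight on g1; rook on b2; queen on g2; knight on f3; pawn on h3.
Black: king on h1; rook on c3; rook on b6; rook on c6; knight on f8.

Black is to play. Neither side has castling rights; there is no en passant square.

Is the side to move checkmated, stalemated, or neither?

Black to move; black king on h1.
In check: yes, from the white queen on g2.
King squares — g1: attacked by Qg2; g2: attacked by Rb2; h2: attacked by Nf1.
Legal moves for Black: none.
In check with no legal moves → checkmate.

checkmate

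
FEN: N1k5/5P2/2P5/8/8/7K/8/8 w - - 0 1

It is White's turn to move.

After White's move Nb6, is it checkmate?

no

After Nb6: black king on c8; in check: yes, from the white knight on b6.
Black has 3 legal replies: Kd8, Kb8, Kc7.
In check but a legal move exists → not checkmate.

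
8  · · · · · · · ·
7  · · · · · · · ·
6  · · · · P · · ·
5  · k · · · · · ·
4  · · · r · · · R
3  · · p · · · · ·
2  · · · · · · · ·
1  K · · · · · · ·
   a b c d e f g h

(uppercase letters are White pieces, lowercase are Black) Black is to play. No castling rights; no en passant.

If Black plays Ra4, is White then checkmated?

After Ra4: white king on a1; in check: yes, from the black rook on a4.
White has 2 legal replies: Kb1, Rxa4.
In check but a legal move exists → not checkmate.

no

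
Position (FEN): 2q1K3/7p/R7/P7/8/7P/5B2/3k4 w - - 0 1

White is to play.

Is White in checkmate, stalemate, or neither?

White to move; white king on e8.
In check: yes, from the black queen on c8.
King squares — d7: attacked by Qc8; e7: available; f7: available; d8: attacked by Qc8; f8: attacked by Qc8.
Legal moves for White: Kf7, Ke7.
White is in check but has 2 legal moves → neither.

neither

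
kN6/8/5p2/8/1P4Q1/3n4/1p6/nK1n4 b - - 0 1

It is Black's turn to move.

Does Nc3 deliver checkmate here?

After Nc3: white king on b1; in check: yes, from the black knight on c3.
King squares — a1: attacked by Pb2; c1: attacked by Pb2; a2: attacked by Nc3; b2: attacked by Nd3; c2: attacked by Na1.
White has no legal moves → checkmate.

yes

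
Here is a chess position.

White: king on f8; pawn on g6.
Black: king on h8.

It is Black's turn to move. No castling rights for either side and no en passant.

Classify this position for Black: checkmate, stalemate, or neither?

stalemate

Black to move; black king on h8.
In check: no.
King squares — g7: attacked by Kf8; h7: attacked by Pg6; g8: attacked by Kf8.
Legal moves for Black: none.
Not in check and no legal moves → stalemate.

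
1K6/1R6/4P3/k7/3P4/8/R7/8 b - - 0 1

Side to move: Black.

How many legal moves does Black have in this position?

0

Black to move; king on a5.
In check: yes, from the white rook on a2.
Legal moves: none.
Count: 0.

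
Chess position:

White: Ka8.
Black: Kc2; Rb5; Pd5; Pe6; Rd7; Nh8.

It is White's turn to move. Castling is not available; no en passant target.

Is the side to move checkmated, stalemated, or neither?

White to move; white king on a8.
In check: no.
King squares — a7: attacked by Rd7; b7: attacked by Rb5; b8: attacked by Rb5.
Legal moves for White: none.
Not in check and no legal moves → stalemate.

stalemate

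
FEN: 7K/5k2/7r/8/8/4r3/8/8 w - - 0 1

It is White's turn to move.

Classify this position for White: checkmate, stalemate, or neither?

White to move; white king on h8.
In check: yes, from the black rook on h6.
King squares — g7: attacked by Kf7; h7: attacked by Rh6; g8: attacked by Kf7.
Legal moves for White: none.
In check with no legal moves → checkmate.

checkmate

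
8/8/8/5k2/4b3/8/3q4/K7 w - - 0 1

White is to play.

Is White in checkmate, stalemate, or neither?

stalemate

White to move; white king on a1.
In check: no.
King squares — b1: attacked by Be4; a2: attacked by Qd2; b2: attacked by Qd2.
Legal moves for White: none.
Not in check and no legal moves → stalemate.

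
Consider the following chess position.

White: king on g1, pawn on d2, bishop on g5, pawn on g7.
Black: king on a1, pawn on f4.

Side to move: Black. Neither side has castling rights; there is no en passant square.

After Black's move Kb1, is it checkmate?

After Kb1: white king on g1; in check: no.
White is not in check, so this cannot be checkmate.

no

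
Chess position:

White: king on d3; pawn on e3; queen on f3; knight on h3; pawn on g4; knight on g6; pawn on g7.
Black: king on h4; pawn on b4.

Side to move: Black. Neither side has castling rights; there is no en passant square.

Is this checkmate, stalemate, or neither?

Black to move; black king on h4.
In check: yes, from the white knight on g6.
King squares — g3: attacked by Qf3; h3: attacked by Qf3; g4: attacked by Qf3; g5: attacked by Nh3; h5: attacked by Pg4.
Legal moves for Black: none.
In check with no legal moves → checkmate.

checkmate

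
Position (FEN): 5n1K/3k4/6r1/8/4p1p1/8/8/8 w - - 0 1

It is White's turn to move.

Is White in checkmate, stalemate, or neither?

White to move; white king on h8.
In check: no.
King squares — g7: attacked by Rg6; h7: attacked by Nf8; g8: attacked by Rg6.
Legal moves for White: none.
Not in check and no legal moves → stalemate.

stalemate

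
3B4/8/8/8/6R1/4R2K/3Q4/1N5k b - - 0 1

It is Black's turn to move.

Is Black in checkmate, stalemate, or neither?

stalemate

Black to move; black king on h1.
In check: no.
King squares — g1: attacked by Rg4; g2: attacked by Qd2; h2: attacked by Qd2.
Legal moves for Black: none.
Not in check and no legal moves → stalemate.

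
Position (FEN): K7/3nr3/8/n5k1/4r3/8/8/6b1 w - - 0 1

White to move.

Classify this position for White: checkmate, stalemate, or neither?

White to move; white king on a8.
In check: no.
King squares — a7: attacked by Bg1; b7: attacked by Na5; b8: attacked by Nd7.
Legal moves for White: none.
Not in check and no legal moves → stalemate.

stalemate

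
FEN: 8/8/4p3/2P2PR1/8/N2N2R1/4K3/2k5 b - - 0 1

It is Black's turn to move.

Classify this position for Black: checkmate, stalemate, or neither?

Black to move; black king on c1.
In check: yes, from the white knight on d3.
King squares — b1: attacked by Na3; d1: attacked by Ke2; b2: attacked by Nd3; c2: attacked by Na3; d2: attacked by Ke2.
Legal moves for Black: none.
In check with no legal moves → checkmate.

checkmate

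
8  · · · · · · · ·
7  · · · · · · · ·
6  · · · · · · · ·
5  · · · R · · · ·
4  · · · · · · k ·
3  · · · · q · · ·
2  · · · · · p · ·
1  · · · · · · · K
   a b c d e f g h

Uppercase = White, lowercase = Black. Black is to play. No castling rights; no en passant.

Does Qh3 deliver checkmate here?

yes

After Qh3: white king on h1; in check: yes, from the black queen on h3.
King squares — g1: attacked by Pf2; g2: attacked by Qh3; h2: attacked by Qh3.
White has no legal moves → checkmate.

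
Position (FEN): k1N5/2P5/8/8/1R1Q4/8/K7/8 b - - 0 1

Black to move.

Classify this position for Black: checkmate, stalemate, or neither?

Black to move; black king on a8.
In check: no.
King squares — a7: attacked by Qd4; b7: attacked by Rb4; b8: attacked by Rb4.
Legal moves for Black: none.
Not in check and no legal moves → stalemate.

stalemate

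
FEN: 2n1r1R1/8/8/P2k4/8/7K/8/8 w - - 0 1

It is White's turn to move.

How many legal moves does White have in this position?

16

White to move; king on h3.
In check: no.
Legal moves: Rh8, Rf8, Rxe8, Rg7, Rg6, Rg5+, Rg4, Rg3, Rg2, Rg1, Kh4, Kg4, Kg3, Kh2, Kg2, a6.
Count: 16.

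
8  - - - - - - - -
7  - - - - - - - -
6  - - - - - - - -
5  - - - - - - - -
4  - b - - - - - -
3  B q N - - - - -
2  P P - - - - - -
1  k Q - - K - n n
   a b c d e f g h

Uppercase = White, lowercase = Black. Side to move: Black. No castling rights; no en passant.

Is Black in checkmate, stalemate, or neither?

Black to move; black king on a1.
In check: yes, from the white queen on b1.
King squares — b1: attacked by Nc3; a2: attacked by Qb1; b2: attacked by Qb1.
Legal moves for Black: none.
In check with no legal moves → checkmate.

checkmate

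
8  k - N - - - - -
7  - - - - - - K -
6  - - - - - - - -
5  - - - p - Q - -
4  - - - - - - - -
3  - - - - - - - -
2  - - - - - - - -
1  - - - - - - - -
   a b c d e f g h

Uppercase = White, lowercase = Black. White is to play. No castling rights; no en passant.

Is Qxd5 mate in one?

After Qxd5: black king on a8; in check: yes, from the white queen on d5.
Black has 1 legal reply: Kb8.
In check but a legal move exists → not checkmate.

no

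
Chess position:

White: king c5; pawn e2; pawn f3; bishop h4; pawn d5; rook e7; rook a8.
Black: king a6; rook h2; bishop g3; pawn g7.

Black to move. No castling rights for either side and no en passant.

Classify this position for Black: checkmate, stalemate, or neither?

checkmate

Black to move; black king on a6.
In check: yes, from the white rook on a8.
King squares — a5: attacked by Ra8; b5: attacked by Kc5; b6: attacked by Kc5; a7: attacked by Re7; b7: attacked by Re7.
Legal moves for Black: none.
In check with no legal moves → checkmate.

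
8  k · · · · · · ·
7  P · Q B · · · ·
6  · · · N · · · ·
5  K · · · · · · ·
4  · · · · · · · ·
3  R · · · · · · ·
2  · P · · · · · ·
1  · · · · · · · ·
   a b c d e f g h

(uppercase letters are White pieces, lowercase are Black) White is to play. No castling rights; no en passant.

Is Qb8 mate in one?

After Qb8: black king on a8; in check: yes, from the white queen on b8.
King squares — a7: attacked by Qb8; b7: attacked by Nd6; b8: attacked by Pa7.
Black has no legal moves → checkmate.

yes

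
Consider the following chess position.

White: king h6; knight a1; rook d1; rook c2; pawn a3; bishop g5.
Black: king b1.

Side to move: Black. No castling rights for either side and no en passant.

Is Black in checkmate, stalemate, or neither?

Black to move; black king on b1.
In check: yes, from the white rook on d1.
King squares — a1: attacked by Rd1; c1: attacked by Rd1; a2: attacked by Rc2; b2: attacked by Rc2; c2: attacked by Na1.
Legal moves for Black: none.
In check with no legal moves → checkmate.

checkmate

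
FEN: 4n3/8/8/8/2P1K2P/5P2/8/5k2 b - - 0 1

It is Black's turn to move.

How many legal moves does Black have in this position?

9

Black to move; king on f1.
In check: no.
Legal moves: Ng7, Nc7, Nf6+, Nd6+, Kg2, Kf2, Ke2, Kg1, Ke1.
Count: 9.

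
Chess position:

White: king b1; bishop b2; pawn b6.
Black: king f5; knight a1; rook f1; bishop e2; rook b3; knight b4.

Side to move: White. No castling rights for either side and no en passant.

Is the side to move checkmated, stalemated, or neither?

White to move; white king on b1.
In check: yes, from the black rook on f1.
King squares — a1: attacked by Rf1; c1: attacked by Rf1; a2: attacked by Nb4; b2: own bishop; c2: attacked by Na1.
Legal moves for White: none.
In check with no legal moves → checkmate.

checkmate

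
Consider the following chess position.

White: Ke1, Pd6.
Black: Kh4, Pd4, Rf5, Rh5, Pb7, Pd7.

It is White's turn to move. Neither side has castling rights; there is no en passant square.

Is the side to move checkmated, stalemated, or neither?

neither

White to move; white king on e1.
In check: no.
Legal moves for White: Ke2, Kd2, Kd1.
White has 3 legal moves and is not in check → neither.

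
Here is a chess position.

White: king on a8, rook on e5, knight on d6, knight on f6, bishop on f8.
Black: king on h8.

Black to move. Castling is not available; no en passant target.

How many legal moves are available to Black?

Black to move; king on h8.
In check: no.
Legal moves: none.
Count: 0.

0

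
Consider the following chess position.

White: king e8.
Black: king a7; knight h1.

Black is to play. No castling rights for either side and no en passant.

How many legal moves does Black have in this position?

7

Black to move; king on a7.
In check: no.
Legal moves: Kb8, Ka8, Kb7, Kb6, Ka6, Ng3, Nf2.
Count: 7.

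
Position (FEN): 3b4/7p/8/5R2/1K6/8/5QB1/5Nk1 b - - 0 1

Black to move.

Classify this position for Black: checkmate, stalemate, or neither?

checkmate

Black to move; black king on g1.
In check: yes, from the white queen on f2.
King squares — f1: attacked by Qf2; h1: attacked by Bg2; f2: attacked by Rf5; g2: attacked by Qf2; h2: attacked by Nf1.
Legal moves for Black: none.
In check with no legal moves → checkmate.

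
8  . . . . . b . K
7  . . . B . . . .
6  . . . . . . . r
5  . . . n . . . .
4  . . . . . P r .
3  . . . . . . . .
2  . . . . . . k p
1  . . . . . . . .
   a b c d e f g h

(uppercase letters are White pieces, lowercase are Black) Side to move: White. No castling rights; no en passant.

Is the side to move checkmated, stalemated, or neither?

White to move; white king on h8.
In check: yes, from the black rook on h6.
King squares — g7: attacked by Rg4; h7: attacked by Rh6; g8: attacked by Rg4.
Legal moves for White: none.
In check with no legal moves → checkmate.

checkmate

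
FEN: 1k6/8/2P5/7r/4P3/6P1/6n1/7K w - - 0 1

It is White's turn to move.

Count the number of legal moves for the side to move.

2

White to move; king on h1.
In check: yes, from the black rook on h5.
Legal moves: Kxg2, Kg1.
Count: 2.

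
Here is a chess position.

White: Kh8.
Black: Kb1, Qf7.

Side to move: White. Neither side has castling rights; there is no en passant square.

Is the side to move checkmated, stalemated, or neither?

stalemate

White to move; white king on h8.
In check: no.
King squares — g7: attacked by Qf7; h7: attacked by Qf7; g8: attacked by Qf7.
Legal moves for White: none.
Not in check and no legal moves → stalemate.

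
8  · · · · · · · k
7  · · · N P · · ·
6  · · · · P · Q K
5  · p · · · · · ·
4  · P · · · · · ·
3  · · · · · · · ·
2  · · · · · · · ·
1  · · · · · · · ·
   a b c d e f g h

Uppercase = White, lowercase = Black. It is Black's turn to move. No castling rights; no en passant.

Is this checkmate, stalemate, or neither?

Black to move; black king on h8.
In check: no.
King squares — g7: attacked by Qg6; h7: attacked by Qg6; g8: attacked by Qg6.
Legal moves for Black: none.
Not in check and no legal moves → stalemate.

stalemate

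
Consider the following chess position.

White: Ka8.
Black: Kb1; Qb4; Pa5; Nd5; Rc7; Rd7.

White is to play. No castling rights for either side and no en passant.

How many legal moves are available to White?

0

White to move; king on a8.
In check: no.
Legal moves: none.
Count: 0.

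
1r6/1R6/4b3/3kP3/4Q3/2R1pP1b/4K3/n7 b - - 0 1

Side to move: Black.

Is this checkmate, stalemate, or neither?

Black to move; black king on d5.
In check: yes, from the white queen on e4.
King squares — c4: attacked by Rc3; d4: attacked by Qe4; e4: attacked by Pf3; c5: attacked by Rc3; e5: attacked by Qe4; c6: attacked by Rc3; d6: attacked by Pe5; e6: own bishop.
Legal moves for Black: none.
In check with no legal moves → checkmate.

checkmate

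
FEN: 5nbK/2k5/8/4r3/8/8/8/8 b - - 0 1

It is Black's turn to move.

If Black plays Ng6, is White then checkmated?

After Ng6: white king on h8; in check: yes, from the black knight on g6.
White has 2 legal replies: Kxg8, Kg7.
In check but a legal move exists → not checkmate.

no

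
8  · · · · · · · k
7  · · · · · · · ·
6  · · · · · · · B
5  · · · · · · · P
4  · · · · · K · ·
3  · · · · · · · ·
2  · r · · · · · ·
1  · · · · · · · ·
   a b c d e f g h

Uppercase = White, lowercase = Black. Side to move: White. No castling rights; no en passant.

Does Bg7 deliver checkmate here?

no

After Bg7: black king on h8; in check: yes, from the white bishop on g7.
Black has 3 legal replies: Kg8, Kh7, Kxg7.
In check but a legal move exists → not checkmate.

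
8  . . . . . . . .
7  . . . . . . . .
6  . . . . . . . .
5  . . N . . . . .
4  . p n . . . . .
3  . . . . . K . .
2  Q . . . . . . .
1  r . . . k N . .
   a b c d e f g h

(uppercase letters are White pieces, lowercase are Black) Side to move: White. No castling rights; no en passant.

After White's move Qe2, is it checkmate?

After Qe2: black king on e1; in check: yes, from the white queen on e2.
King squares — d1: attacked by Qe2; f1: attacked by Qe2; d2: attacked by Nf1; e2: attacked by Kf3; f2: attacked by Qe2.
Black has no legal moves → checkmate.

yes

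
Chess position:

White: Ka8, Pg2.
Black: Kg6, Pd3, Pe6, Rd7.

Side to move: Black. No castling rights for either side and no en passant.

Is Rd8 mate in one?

After Rd8: white king on a8; in check: yes, from the black rook on d8.
White has 2 legal replies: Kb7, Ka7.
In check but a legal move exists → not checkmate.

no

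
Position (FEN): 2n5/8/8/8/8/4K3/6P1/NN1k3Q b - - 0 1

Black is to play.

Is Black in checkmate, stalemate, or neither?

Black to move; black king on d1.
In check: yes, from the white queen on h1.
King squares — c1: attacked by Qh1; e1: attacked by Qh1; c2: attacked by Na1; d2: attacked by Nb1; e2: attacked by Ke3.
Legal moves for Black: none.
In check with no legal moves → checkmate.

checkmate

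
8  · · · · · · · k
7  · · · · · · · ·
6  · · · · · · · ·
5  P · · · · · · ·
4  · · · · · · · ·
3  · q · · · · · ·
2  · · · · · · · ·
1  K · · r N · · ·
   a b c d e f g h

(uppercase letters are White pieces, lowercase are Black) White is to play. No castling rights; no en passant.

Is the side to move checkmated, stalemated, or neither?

checkmate

White to move; white king on a1.
In check: yes, from the black rook on d1.
King squares — b1: attacked by Rd1; a2: attacked by Qb3; b2: attacked by Qb3.
Legal moves for White: none.
In check with no legal moves → checkmate.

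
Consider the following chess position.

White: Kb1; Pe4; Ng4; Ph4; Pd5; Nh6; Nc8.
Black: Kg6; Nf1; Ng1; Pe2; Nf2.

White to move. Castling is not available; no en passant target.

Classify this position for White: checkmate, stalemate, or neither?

neither

White to move; white king on b1.
In check: no.
Legal moves for White include: Ne7+, Na7, Nd6, Nb6, Ng8, Nf7, Nf5, Nf6, Ne5+, Ne3, Nh2, Nxf2, Kc2, Kb2, Ka2, Kc1, Ka1, d6, ... (list truncated; more exist).
White has legal moves and is not in check → neither.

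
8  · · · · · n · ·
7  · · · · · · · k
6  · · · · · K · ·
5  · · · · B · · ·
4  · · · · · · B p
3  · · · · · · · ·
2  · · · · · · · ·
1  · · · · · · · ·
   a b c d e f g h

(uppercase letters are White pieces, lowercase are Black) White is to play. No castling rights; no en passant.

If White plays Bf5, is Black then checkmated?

no

After Bf5: black king on h7; in check: yes, from the white bishop on f5.
Black has 4 legal replies: Kh8, Kg8, Kh6, Ng6.
In check but a legal move exists → not checkmate.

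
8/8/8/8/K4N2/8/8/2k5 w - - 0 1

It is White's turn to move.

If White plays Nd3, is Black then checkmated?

After Nd3: black king on c1; in check: yes, from the white knight on d3.
Black has 4 legal replies: Kd2, Kc2, Kd1, Kb1.
In check but a legal move exists → not checkmate.

no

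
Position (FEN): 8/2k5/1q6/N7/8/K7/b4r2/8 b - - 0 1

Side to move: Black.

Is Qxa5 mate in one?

yes

After Qxa5: white king on a3; in check: yes, from the black queen on a5.
King squares — a2: attacked by Rf2; b2: attacked by Rf2; b3: attacked by Ba2; a4: attacked by Qa5; b4: attacked by Qa5.
White has no legal moves → checkmate.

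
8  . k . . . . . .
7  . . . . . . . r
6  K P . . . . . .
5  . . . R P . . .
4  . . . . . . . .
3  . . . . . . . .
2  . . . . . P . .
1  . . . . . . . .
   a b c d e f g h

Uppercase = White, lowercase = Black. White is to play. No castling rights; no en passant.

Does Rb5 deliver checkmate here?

After Rb5: black king on b8; in check: no.
Black is not in check, so this cannot be checkmate.

no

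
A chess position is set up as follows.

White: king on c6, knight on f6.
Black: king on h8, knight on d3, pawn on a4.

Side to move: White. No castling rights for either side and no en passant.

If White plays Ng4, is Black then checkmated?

After Ng4: black king on h8; in check: no.
Black is not in check, so this cannot be checkmate.

no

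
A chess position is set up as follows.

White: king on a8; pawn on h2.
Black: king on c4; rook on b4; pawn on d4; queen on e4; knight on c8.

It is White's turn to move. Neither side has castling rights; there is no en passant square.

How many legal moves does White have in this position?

0

White to move; king on a8.
In check: yes, from the black queen on e4.
Legal moves: none.
Count: 0.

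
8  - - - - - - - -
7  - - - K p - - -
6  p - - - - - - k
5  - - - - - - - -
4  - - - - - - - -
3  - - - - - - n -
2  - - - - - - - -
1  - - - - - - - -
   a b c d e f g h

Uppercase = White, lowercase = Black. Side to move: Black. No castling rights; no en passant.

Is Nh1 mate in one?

no

After Nh1: white king on d7; in check: no.
White is not in check, so this cannot be checkmate.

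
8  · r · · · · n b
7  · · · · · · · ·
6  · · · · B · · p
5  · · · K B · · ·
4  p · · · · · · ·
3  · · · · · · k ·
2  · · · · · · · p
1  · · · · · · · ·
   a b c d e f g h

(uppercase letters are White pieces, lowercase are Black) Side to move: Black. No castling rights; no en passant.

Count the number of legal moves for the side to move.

5

Black to move; king on g3.
In check: yes, from the white bishop on e5.
Legal moves: Kh4, Kf3, Kg2, Kf2, Bxe5.
Count: 5.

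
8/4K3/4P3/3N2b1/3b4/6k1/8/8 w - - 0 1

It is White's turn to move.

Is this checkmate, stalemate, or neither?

White to move; white king on e7.
In check: yes, from the black bishop on g5.
King squares — d6: available; e6: own pawn; f6: attacked by Bd4; d7: available; f7: available; d8: attacked by Bg5; e8: available; f8: available.
Legal moves for White: Kf8, Ke8, Kf7, Kd7, Kd6, Nf6.
White is in check but has 6 legal moves → neither.

neither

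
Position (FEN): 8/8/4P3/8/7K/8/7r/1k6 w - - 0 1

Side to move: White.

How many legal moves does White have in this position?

3

White to move; king on h4.
In check: yes, from the black rook on h2.
Legal moves: Kg5, Kg4, Kg3.
Count: 3.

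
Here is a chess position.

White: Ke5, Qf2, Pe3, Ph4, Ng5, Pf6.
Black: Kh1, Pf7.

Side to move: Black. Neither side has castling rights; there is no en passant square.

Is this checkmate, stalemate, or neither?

stalemate

Black to move; black king on h1.
In check: no.
King squares — g1: attacked by Qf2; g2: attacked by Qf2; h2: attacked by Qf2.
Legal moves for Black: none.
Not in check and no legal moves → stalemate.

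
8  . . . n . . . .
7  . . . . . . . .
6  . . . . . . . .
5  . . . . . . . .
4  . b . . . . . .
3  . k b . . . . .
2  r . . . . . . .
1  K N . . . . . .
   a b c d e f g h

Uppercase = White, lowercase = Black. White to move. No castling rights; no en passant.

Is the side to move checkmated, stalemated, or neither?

White to move; white king on a1.
In check: yes, from the black rook on a2 and the black bishop on c3.
King squares — b1: own knight; a2: attacked by Kb3; b2: attacked by Ra2.
Legal moves for White: none.
In check with no legal moves → checkmate.

checkmate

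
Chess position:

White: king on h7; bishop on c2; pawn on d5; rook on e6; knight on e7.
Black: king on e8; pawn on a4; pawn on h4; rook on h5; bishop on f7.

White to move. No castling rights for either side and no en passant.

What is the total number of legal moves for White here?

2

White to move; king on h7.
In check: yes, from the black rook on h5.
Legal moves: Kg7, Rh6.
Count: 2.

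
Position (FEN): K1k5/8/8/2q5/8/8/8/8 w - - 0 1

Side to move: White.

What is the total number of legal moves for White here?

0

White to move; king on a8.
In check: no.
Legal moves: none.
Count: 0.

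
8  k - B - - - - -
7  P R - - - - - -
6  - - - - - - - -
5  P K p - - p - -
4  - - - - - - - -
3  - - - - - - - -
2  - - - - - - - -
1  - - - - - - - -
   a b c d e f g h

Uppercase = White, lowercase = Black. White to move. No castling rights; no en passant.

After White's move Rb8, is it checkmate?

no

After Rb8: black king on a8; in check: yes, from the white rook on b8.
Black has 1 legal reply: Kxa7.
In check but a legal move exists → not checkmate.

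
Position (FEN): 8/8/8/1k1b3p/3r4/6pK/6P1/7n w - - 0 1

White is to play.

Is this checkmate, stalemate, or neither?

White to move; white king on h3.
In check: no.
King squares — g2: own pawn; h2: attacked by Pg3; g3: attacked by Nh1; g4: attacked by Rd4; h4: attacked by Rd4.
Legal moves for White: none.
Not in check and no legal moves → stalemate.

stalemate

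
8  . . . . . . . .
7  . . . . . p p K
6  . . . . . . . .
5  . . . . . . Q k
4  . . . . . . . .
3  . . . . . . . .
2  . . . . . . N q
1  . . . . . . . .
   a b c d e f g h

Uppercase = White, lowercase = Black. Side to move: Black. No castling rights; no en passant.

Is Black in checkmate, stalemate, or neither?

Black to move; black king on h5.
In check: yes, from the white queen on g5.
Legal moves for Black: Kxg5+.
Black is in check but has 1 legal move → neither.

neither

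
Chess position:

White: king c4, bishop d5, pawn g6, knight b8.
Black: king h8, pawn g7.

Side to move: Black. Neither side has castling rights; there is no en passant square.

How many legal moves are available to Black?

0

Black to move; king on h8.
In check: no.
Legal moves: none.
Count: 0.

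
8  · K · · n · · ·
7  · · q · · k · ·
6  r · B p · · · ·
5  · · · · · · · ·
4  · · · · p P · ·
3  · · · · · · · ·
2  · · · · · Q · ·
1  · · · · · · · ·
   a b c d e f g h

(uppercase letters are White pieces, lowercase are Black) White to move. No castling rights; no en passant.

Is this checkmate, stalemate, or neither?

White to move; white king on b8.
In check: yes, from the black queen on c7.
King squares — a7: attacked by Ra6; b7: attacked by Qc7; c7: attacked by Ne8; a8: attacked by Ra6; c8: attacked by Qc7.
Legal moves for White: none.
In check with no legal moves → checkmate.

checkmate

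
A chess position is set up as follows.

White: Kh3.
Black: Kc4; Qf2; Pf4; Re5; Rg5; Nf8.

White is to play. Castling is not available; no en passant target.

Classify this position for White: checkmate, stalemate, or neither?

stalemate

White to move; white king on h3.
In check: no.
King squares — g2: attacked by Qf2; h2: attacked by Qf2; g3: attacked by Qf2; g4: attacked by Rg5; h4: attacked by Qf2.
Legal moves for White: none.
Not in check and no legal moves → stalemate.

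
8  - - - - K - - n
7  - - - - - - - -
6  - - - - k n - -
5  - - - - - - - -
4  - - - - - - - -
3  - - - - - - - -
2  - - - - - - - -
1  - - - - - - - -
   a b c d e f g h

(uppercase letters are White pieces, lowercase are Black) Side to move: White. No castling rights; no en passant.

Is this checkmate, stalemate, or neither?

White to move; white king on e8.
In check: yes, from the black knight on f6.
King squares — d7: attacked by Ke6; e7: attacked by Ke6; f7: attacked by Ke6; d8: available; f8: available.
Legal moves for White: Kf8, Kd8.
White is in check but has 2 legal moves → neither.

neither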